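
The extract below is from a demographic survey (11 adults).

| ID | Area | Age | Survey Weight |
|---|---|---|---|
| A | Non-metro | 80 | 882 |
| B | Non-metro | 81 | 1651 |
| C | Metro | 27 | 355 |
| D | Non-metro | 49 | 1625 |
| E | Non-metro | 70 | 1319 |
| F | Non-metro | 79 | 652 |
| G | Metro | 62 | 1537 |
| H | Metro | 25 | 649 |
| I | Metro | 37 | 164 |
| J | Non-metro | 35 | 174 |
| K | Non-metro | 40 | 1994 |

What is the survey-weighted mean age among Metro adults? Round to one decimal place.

Metro rows: C, G, H, I
Weighted sum = 27×355 + 62×1537 + 25×649 + 37×164
  = 9585 + 95294 + 16225 + 6068 = 127172
Sum of weights = 355 + 1537 + 649 + 164 = 2705
Weighted mean = 127172 / 2705 = 47.013678

47.0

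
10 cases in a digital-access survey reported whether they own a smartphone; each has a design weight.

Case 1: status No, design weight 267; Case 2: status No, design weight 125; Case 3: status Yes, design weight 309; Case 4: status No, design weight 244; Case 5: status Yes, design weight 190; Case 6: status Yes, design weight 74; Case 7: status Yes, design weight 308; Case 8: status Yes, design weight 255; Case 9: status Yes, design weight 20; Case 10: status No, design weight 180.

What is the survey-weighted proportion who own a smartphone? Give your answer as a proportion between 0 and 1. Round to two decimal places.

Sum of weights for 'Yes' = 309 + 190 + 74 + 308 + 255 + 20 = 1156
Total weight = 267 + 125 + 309 + 244 + 190 + 74 + 308 + 255 + 20 + 180 = 1972
Weighted proportion = 1156 / 1972 = 0.5862069

0.59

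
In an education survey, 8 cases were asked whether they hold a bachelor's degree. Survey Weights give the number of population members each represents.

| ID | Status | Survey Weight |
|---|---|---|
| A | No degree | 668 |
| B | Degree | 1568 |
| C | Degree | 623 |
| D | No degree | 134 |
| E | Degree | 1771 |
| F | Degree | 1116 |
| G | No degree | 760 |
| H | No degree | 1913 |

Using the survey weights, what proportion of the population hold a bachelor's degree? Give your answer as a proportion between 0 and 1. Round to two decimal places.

0.59

Sum of weights for 'Degree' = 1568 + 623 + 1771 + 1116 = 5078
Total weight = 8553
Weighted proportion = 5078 / 8553 = 0.59370981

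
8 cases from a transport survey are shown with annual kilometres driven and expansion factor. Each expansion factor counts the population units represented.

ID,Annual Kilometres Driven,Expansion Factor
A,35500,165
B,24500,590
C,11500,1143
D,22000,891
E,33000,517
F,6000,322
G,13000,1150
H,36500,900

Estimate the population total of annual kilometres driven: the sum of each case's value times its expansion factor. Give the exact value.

Weighted total = 35500×165 + 24500×590 + 11500×1143 + 22000×891 + 33000×517 + 6000×322 + 13000×1150 + 36500×900
  = 5857500 + 14455000 + 13144500 + 19602000 + 17061000 + 1932000 + 14950000 + 32850000 = 119852000

119852000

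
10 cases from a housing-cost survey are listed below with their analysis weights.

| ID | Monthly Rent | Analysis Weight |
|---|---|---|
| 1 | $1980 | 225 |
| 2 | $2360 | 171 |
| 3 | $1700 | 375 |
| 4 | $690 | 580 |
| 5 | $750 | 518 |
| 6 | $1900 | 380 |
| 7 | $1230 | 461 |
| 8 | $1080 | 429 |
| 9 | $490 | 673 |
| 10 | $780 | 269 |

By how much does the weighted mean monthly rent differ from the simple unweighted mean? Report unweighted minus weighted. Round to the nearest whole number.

177

Unweighted sum = 1980 + 2360 + 1700 + 690 + 750 + 1900 + 1230 + 1080 + 490 + 780 = 12960
Unweighted mean = 12960 / 10 = 1296
Weighted sum = 4567200
Sum of weights = 225 + 171 + 375 + 580 + 518 + 380 + 461 + 429 + 673 + 269 = 4081
Weighted mean = 4567200 / 4081 = 1119.1375
Difference (unweighted minus weighted) = 176.86253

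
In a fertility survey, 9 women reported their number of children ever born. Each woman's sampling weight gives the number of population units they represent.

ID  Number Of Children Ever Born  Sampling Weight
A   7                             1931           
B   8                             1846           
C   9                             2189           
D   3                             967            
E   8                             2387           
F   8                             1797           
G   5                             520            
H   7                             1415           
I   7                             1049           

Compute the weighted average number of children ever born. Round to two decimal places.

7.39

Weighted sum = 7×1931 + 8×1846 + 9×2189 + 3×967 + 8×2387 + 8×1797 + 5×520 + 7×1415 + 7×1049
  = 13517 + 14768 + 19701 + 2901 + 19096 + 14376 + 2600 + 9905 + 7343 = 104207
Sum of weights = 1931 + 1846 + 2189 + 967 + 2387 + 1797 + 520 + 1415 + 1049 = 14101
Weighted mean = 104207 / 14101 = 7.3900433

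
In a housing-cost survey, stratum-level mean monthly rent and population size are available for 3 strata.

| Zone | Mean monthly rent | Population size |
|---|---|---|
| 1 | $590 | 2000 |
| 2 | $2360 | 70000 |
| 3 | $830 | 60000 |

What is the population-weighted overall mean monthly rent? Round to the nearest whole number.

Σ Nₕ·x̄ₕ = 590×2000 + 2360×70000 + 830×60000
  = 1180000 + 165200000 + 49800000 = 216180000
Σ Nₕ = 132000
Overall mean = 216180000 / 132000 = 1637.7273

1638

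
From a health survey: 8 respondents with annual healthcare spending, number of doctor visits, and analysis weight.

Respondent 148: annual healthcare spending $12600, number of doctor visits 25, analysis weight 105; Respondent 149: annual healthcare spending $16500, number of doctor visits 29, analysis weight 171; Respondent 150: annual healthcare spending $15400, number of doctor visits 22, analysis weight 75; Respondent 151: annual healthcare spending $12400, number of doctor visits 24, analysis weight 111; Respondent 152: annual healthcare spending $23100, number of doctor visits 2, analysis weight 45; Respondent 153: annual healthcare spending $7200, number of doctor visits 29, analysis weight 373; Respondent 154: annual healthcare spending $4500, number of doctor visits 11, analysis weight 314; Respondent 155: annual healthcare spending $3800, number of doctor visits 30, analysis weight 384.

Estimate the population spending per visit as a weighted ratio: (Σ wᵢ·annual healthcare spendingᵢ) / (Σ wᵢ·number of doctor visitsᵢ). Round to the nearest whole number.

Σ wᵢ·y = 12600×105 + 16500×171 + 15400×75 + 12400×111 + 23100×45 + 7200×373 + 4500×314 + 3800×384
  = 1323000 + 2821500 + 1155000 + 1376400 + 1039500 + 2685600 + 1413000 + 1459200 = 13273200
Σ wᵢ·x = 25×105 + 29×171 + 22×75 + 24×111 + 2×45 + 29×373 + 11×314 + 30×384
  = 37779
Ratio = 13273200 / 37779 = 351.33804

351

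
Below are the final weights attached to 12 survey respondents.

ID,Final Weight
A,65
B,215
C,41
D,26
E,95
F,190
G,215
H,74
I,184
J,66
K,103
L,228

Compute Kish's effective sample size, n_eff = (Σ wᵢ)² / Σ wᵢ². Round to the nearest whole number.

9

Σ wᵢ = 65 + 215 + 41 + 26 + 95 + 190 + 215 + 74 + 184 + 66 + 103 + 228 = 1502
Σ wᵢ² = 250438
n_eff = 1502² / 250438 = 2256004 / 250438 = 9.0082336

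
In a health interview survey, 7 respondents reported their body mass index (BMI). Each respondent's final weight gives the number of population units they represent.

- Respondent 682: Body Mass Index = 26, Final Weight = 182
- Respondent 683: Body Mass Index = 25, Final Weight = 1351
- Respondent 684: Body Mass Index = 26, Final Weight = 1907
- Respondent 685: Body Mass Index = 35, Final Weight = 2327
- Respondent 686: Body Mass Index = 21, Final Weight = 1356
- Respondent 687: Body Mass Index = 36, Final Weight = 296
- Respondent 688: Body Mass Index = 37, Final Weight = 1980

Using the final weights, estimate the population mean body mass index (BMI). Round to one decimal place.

30.0

Weighted sum = 26×182 + 25×1351 + 26×1907 + 35×2327 + 21×1356 + 36×296 + 37×1980
  = 281926
Sum of weights = 182 + 1351 + 1907 + 2327 + 1356 + 296 + 1980 = 9399
Weighted mean = 281926 / 9399 = 29.995319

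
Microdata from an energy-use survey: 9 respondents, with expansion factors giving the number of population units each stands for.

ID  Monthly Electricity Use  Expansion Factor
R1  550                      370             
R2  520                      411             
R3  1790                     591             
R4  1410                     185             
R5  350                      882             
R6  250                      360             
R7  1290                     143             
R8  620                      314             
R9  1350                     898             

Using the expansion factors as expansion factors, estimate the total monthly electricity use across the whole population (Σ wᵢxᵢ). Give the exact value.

3726110

Weighted total = 550×370 + 520×411 + 1790×591 + 1410×185 + 350×882 + 250×360 + 1290×143 + 620×314 + 1350×898
  = 203500 + 213720 + 1057890 + 260850 + 308700 + 90000 + 184470 + 194680 + 1212300 = 3726110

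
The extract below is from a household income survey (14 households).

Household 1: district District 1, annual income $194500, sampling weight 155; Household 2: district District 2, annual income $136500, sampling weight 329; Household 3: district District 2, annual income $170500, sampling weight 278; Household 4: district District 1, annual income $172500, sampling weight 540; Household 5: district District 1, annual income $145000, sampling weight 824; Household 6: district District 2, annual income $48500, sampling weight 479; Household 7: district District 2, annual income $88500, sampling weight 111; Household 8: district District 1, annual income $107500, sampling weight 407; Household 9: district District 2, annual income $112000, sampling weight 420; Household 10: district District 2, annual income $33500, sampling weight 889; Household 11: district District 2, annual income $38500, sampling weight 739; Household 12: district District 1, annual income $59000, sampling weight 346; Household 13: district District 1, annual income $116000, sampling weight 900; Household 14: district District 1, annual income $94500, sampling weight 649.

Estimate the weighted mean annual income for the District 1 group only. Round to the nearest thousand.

124000

District 1 rows: 1, 4, 5, 8, 12, 13, 14
Weighted sum = 194500×155 + 172500×540 + 145000×824 + 107500×407 + 59000×346 + 116000×900 + 94500×649
  = 472674500
Sum of weights = 155 + 540 + 824 + 407 + 346 + 900 + 649 = 3821
Weighted mean = 472674500 / 3821 = 123704.4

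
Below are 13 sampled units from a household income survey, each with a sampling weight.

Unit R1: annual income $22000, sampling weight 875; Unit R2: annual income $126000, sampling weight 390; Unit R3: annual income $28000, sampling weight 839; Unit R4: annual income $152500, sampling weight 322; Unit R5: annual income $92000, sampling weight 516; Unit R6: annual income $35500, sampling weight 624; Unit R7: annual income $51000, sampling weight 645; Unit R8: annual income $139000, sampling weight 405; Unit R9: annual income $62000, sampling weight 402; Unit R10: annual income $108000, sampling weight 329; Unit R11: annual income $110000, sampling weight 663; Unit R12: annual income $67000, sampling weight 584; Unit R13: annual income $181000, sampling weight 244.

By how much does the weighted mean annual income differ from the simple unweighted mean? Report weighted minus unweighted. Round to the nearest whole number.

-14777

Unweighted sum = 1174000
Unweighted mean = 1174000 / 13 = 90307.692
Weighted sum = 516479000
Sum of weights = 6838
Weighted mean = 516479000 / 6838 = 75530.711
Difference (weighted minus unweighted) = -14776.982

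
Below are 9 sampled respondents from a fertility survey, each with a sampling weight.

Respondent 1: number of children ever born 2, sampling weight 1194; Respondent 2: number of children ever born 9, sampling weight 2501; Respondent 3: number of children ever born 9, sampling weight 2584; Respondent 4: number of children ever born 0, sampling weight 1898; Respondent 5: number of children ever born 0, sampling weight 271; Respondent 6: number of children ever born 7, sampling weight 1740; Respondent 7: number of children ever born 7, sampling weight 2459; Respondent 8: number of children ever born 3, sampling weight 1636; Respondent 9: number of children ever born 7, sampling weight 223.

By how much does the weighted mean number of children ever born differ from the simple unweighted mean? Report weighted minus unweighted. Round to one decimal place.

0.9

Unweighted sum = 44
Unweighted mean = 44 / 9 = 4.8888889
Weighted sum = 2×1194 + 9×2501 + 9×2584 + 0×1898 + 0×271 + 7×1740 + 7×2459 + 3×1636 + 7×223
  = 2388 + 22509 + 23256 + 0 + 0 + 12180 + 17213 + 4908 + 1561 = 84015
Sum of weights = 14506
Weighted mean = 84015 / 14506 = 5.7917413
Difference (weighted minus unweighted) = 0.90285246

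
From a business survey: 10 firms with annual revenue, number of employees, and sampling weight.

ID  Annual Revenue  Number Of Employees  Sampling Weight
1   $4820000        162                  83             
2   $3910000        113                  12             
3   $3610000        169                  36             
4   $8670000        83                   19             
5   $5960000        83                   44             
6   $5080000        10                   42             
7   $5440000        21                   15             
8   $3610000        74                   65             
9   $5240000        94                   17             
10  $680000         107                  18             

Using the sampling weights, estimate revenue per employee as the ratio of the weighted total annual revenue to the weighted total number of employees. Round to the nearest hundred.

46500

Σ wᵢ·y = 4820000×83 + 3910000×12 + 3610000×36 + 8670000×19 + 5960000×44 + 5080000×42 + 5440000×15 + 3610000×65 + 5240000×17 + 680000×18
  = 400060000 + 46920000 + 129960000 + 164730000 + 262240000 + 213360000 + 81600000 + 234650000 + 89080000 + 12240000 = 1634840000
Σ wᵢ·x = 162×83 + 113×12 + 169×36 + 83×19 + 83×44 + 10×42 + 21×15 + 74×65 + 94×17 + 107×18
  = 13446 + 1356 + 6084 + 1577 + 3652 + 420 + 315 + 4810 + 1598 + 1926 = 35184
Ratio = 1634840000 / 35184 = 46465.439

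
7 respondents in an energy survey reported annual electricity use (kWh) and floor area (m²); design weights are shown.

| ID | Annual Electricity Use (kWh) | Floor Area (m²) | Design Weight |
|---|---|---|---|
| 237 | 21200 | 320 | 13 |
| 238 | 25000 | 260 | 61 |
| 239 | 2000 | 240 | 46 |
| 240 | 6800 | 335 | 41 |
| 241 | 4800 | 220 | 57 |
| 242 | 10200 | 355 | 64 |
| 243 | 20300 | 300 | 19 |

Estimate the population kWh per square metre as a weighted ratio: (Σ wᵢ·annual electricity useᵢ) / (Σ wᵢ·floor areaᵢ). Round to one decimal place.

40.6

Σ wᵢ·y = 21200×13 + 25000×61 + 2000×46 + 6800×41 + 4800×57 + 10200×64 + 20300×19
  = 275600 + 1525000 + 92000 + 278800 + 273600 + 652800 + 385700 = 3483500
Σ wᵢ·x = 320×13 + 260×61 + 240×46 + 335×41 + 220×57 + 355×64 + 300×19
  = 85755
Ratio = 3483500 / 85755 = 40.621538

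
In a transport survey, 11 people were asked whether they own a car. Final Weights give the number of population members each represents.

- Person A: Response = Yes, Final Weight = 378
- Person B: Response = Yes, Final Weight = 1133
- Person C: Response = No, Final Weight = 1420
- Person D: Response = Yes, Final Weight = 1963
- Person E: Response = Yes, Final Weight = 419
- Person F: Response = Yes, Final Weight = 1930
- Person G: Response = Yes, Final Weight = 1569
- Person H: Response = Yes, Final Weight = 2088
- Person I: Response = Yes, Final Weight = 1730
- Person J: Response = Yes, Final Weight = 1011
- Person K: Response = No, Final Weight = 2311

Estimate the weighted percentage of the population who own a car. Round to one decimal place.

Sum of weights for 'Yes' = 378 + 1133 + 1963 + 419 + 1930 + 1569 + 2088 + 1730 + 1011 = 12221
Total weight = 15952
Weighted proportion = 12221 / 15952 = 0.76611083 → 76.611083%

76.6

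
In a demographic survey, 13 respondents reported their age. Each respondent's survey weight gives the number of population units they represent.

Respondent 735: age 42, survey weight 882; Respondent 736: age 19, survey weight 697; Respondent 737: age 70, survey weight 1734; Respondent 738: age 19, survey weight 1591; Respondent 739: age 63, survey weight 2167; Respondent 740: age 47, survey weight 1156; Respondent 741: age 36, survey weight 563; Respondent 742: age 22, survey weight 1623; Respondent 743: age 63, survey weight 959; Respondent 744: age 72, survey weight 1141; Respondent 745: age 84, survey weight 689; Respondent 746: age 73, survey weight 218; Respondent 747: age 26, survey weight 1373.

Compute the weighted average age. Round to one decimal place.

Weighted sum = 700780
Sum of weights = 14793
Weighted mean = 700780 / 14793 = 47.372406

47.4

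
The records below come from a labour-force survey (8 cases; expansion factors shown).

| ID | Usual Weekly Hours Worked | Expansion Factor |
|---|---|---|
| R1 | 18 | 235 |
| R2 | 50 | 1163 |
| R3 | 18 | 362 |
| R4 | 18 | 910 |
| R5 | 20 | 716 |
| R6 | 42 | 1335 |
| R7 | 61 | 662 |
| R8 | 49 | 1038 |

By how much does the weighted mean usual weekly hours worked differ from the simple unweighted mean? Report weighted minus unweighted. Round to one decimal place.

Unweighted sum = 18 + 50 + 18 + 18 + 20 + 42 + 61 + 49 = 276
Unweighted mean = 276 / 8 = 34.5
Weighted sum = 18×235 + 50×1163 + 18×362 + 18×910 + 20×716 + 42×1335 + 61×662 + 49×1038
  = 4230 + 58150 + 6516 + 16380 + 14320 + 56070 + 40382 + 50862 = 246910
Sum of weights = 235 + 1163 + 362 + 910 + 716 + 1335 + 662 + 1038 = 6421
Weighted mean = 246910 / 6421 = 38.453512
Difference (weighted minus unweighted) = 3.9535119

4.0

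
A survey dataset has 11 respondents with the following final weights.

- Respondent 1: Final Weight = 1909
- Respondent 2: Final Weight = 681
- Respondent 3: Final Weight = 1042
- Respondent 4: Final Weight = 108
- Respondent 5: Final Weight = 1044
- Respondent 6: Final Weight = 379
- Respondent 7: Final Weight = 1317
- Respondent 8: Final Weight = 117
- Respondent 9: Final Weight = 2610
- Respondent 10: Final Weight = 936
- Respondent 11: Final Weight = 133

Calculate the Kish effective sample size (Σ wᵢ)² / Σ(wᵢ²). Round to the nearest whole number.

7

Σ wᵢ = 1909 + 681 + 1042 + 108 + 1044 + 379 + 1317 + 117 + 2610 + 936 + 133 = 10276
Σ wᵢ² = 15893110
n_eff = 10276² / 15893110 = 105596176 / 15893110 = 6.6441481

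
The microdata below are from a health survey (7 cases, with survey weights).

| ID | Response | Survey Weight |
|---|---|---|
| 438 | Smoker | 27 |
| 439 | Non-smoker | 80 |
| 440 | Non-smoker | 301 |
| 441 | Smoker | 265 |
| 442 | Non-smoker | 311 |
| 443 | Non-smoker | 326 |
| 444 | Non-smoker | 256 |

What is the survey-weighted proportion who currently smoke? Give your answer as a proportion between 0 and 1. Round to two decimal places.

Sum of weights for 'Smoker' = 27 + 265 = 292
Total weight = 27 + 80 + 301 + 265 + 311 + 326 + 256 = 1566
Weighted proportion = 292 / 1566 = 0.18646232

0.19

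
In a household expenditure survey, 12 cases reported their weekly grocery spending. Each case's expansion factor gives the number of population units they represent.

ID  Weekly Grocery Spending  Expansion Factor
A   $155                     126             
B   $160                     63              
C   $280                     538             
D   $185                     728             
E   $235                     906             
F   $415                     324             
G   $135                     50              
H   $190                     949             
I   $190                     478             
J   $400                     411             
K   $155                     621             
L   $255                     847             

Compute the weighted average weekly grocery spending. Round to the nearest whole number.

235

Weighted sum = 155×126 + 160×63 + 280×538 + 185×728 + 235×906 + 415×324 + 135×50 + 190×949 + 190×478 + 400×411 + 155×621 + 255×847
  = 1416820
Sum of weights = 126 + 63 + 538 + 728 + 906 + 324 + 50 + 949 + 478 + 411 + 621 + 847 = 6041
Weighted mean = 1416820 / 6041 = 234.53402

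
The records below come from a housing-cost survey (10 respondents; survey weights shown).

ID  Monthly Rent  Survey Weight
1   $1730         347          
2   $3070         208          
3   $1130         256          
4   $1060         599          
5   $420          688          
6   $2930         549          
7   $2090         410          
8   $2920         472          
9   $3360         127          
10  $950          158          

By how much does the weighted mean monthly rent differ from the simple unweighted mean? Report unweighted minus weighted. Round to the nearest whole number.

Unweighted sum = 1730 + 3070 + 1130 + 1060 + 420 + 2930 + 2090 + 2920 + 3360 + 950 = 19660
Unweighted mean = 19660 / 10 = 1966
Weighted sum = 1730×347 + 3070×208 + 1130×256 + 1060×599 + 420×688 + 2930×549 + 2090×410 + 2920×472 + 3360×127 + 950×158
  = 6872580
Sum of weights = 3814
Weighted mean = 6872580 / 3814 = 1801.935
Difference (unweighted minus weighted) = 164.06502

164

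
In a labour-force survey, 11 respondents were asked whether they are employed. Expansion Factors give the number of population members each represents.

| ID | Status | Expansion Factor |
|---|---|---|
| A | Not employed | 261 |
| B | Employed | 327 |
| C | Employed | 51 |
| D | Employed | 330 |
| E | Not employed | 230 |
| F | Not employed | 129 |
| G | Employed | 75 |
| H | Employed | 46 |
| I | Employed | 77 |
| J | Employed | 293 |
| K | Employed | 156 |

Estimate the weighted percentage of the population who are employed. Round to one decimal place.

Sum of weights for 'Employed' = 327 + 51 + 330 + 75 + 46 + 77 + 293 + 156 = 1355
Total weight = 261 + 327 + 51 + 330 + 230 + 129 + 75 + 46 + 77 + 293 + 156 = 1975
Weighted proportion = 1355 / 1975 = 0.68607595 → 68.607595%

68.6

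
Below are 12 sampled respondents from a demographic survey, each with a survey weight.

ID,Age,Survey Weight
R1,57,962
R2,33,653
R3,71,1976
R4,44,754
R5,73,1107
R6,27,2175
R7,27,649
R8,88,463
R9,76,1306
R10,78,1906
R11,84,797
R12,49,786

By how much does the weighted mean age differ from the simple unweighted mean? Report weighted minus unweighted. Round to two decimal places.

0.27

Unweighted sum = 57 + 33 + 71 + 44 + 73 + 27 + 27 + 88 + 76 + 78 + 84 + 49 = 707
Unweighted mean = 707 / 12 = 58.916667
Weighted sum = 57×962 + 33×653 + 71×1976 + 44×754 + 73×1107 + 27×2175 + 27×649 + 88×463 + 76×1306 + 78×1906 + 84×797 + 49×786
  = 54834 + 21549 + 140296 + 33176 + 80811 + 58725 + 17523 + 40744 + 99256 + 148668 + 66948 + 38514 = 801044
Sum of weights = 962 + 653 + 1976 + 754 + 1107 + 2175 + 649 + 463 + 1306 + 1906 + 797 + 786 = 13534
Weighted mean = 801044 / 13534 = 59.187528
Difference (weighted minus unweighted) = 0.27086104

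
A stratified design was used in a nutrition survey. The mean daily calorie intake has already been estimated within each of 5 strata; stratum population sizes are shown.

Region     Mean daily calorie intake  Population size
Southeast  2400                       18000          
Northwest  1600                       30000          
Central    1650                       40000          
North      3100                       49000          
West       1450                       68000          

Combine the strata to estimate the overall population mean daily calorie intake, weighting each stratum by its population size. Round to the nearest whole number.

1989

Σ Nₕ·x̄ₕ = 2400×18000 + 1600×30000 + 1650×40000 + 3100×49000 + 1450×68000
  = 43200000 + 48000000 + 66000000 + 151900000 + 98600000 = 407700000
Σ Nₕ = 18000 + 30000 + 40000 + 49000 + 68000 = 205000
Overall mean = 407700000 / 205000 = 1988.7805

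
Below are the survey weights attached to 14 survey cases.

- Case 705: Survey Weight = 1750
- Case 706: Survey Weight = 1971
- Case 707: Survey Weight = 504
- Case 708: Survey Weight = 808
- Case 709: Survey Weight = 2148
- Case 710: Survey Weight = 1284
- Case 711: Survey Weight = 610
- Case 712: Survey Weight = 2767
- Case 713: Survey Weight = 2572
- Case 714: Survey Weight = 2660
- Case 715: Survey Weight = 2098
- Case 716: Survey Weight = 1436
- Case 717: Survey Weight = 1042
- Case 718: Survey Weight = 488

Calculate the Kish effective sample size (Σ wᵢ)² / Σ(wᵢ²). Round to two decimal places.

Σ wᵢ = 22138
Σ wᵢ² = 43623562
n_eff = 22138² / 43623562 = 490091044 / 43623562 = 11.234549

11.23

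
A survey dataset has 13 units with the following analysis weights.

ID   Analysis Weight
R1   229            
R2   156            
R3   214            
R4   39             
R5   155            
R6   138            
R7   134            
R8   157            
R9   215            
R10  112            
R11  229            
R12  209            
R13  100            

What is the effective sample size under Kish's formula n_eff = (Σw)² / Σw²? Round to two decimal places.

Σ wᵢ = 2087
Σ wᵢ² = 374659
n_eff = 2087² / 374659 = 4355569 / 374659 = 11.625422

11.63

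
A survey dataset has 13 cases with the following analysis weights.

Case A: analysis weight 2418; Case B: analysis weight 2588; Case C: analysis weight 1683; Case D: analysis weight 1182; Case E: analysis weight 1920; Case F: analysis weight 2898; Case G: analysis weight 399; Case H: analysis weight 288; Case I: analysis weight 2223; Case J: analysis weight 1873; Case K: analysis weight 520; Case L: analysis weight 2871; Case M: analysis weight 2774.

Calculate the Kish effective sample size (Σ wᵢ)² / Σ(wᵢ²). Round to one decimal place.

Σ wᵢ = 23637
Σ wᵢ² = 53759005
n_eff = 23637² / 53759005 = 558707769 / 53759005 = 10.392822

10.4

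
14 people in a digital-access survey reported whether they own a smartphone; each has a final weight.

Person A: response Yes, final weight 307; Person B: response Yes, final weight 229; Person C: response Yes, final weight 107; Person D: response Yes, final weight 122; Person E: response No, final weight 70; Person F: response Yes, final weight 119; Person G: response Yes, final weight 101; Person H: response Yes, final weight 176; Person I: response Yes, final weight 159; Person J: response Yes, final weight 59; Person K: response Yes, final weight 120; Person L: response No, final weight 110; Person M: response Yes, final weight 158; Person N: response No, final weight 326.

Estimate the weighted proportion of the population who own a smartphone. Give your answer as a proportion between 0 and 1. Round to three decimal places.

0.766

Sum of weights for 'Yes' = 307 + 229 + 107 + 122 + 119 + 101 + 176 + 159 + 59 + 120 + 158 = 1657
Total weight = 2163
Weighted proportion = 1657 / 2163 = 0.76606565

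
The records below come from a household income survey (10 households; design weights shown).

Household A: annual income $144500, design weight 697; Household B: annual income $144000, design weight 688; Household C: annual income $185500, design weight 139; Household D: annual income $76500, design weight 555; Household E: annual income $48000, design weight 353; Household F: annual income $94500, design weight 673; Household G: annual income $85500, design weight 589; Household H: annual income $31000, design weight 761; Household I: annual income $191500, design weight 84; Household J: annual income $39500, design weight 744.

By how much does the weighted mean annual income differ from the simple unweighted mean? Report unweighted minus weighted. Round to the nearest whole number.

15464

Unweighted sum = 144500 + 144000 + 185500 + 76500 + 48000 + 94500 + 85500 + 31000 + 191500 + 39500 = 1040500
Unweighted mean = 1040500 / 10 = 104050
Weighted sum = 144500×697 + 144000×688 + 185500×139 + 76500×555 + 48000×353 + 94500×673 + 85500×589 + 31000×761 + 191500×84 + 39500×744
  = 467997500
Sum of weights = 5283
Weighted mean = 467997500 / 5283 = 88585.557
Difference (unweighted minus weighted) = 15464.443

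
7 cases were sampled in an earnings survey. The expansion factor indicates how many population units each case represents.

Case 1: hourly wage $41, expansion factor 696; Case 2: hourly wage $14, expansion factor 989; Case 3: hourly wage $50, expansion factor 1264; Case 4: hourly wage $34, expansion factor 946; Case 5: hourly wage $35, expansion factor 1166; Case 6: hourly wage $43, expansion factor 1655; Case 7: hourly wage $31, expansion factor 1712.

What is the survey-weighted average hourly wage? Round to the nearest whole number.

36

Weighted sum = 41×696 + 14×989 + 50×1264 + 34×946 + 35×1166 + 43×1655 + 31×1712
  = 28536 + 13846 + 63200 + 32164 + 40810 + 71165 + 53072 = 302793
Sum of weights = 696 + 989 + 1264 + 946 + 1166 + 1655 + 1712 = 8428
Weighted mean = 302793 / 8428 = 35.927029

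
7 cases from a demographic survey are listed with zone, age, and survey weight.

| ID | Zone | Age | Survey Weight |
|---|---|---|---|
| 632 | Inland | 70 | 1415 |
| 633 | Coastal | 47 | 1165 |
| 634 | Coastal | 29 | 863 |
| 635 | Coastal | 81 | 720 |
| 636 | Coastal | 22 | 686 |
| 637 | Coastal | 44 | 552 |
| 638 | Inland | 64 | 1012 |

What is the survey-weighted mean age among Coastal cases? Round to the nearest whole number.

45

Coastal rows: 633, 634, 635, 636, 637
Weighted sum = 47×1165 + 29×863 + 81×720 + 22×686 + 44×552
  = 177482
Sum of weights = 1165 + 863 + 720 + 686 + 552 = 3986
Weighted mean = 177482 / 3986 = 44.526342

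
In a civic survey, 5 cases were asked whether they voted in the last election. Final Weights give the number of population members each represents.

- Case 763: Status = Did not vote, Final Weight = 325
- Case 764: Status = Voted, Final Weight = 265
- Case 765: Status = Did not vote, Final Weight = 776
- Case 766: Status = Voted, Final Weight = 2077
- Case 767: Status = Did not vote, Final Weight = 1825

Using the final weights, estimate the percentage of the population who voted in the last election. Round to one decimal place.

44.5

Sum of weights for 'Voted' = 265 + 2077 = 2342
Total weight = 325 + 265 + 776 + 2077 + 1825 = 5268
Weighted proportion = 2342 / 5268 = 0.44457099 → 44.457099%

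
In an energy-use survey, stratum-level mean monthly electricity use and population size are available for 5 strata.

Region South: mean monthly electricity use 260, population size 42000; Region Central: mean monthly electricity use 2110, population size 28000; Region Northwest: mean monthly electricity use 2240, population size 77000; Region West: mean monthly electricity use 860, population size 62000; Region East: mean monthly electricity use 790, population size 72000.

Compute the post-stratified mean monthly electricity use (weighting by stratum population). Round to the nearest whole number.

Σ Nₕ·x̄ₕ = 260×42000 + 2110×28000 + 2240×77000 + 860×62000 + 790×72000
  = 352680000
Σ Nₕ = 42000 + 28000 + 77000 + 62000 + 72000 = 281000
Overall mean = 352680000 / 281000 = 1255.089

1255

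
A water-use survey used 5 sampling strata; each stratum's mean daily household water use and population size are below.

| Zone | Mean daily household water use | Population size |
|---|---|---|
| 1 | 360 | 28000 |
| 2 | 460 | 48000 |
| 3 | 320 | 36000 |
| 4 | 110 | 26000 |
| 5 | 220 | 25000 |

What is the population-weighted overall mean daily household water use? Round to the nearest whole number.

Σ Nₕ·x̄ₕ = 360×28000 + 460×48000 + 320×36000 + 110×26000 + 220×25000
  = 10080000 + 22080000 + 11520000 + 2860000 + 5500000 = 52040000
Σ Nₕ = 28000 + 48000 + 36000 + 26000 + 25000 = 163000
Overall mean = 52040000 / 163000 = 319.2638

319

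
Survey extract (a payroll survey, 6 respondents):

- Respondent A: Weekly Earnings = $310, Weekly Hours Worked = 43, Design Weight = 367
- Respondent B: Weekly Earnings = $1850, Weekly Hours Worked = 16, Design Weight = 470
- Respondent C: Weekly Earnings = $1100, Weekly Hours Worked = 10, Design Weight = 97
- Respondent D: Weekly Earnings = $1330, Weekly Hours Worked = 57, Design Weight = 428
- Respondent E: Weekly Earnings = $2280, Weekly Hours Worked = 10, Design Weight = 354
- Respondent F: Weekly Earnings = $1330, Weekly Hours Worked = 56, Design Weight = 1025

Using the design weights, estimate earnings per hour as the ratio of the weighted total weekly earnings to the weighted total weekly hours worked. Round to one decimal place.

Σ wᵢ·y = 3829580
Σ wᵢ·x = 43×367 + 16×470 + 10×97 + 57×428 + 10×354 + 56×1025
  = 15781 + 7520 + 970 + 24396 + 3540 + 57400 = 109607
Ratio = 3829580 / 109607 = 34.939192

34.9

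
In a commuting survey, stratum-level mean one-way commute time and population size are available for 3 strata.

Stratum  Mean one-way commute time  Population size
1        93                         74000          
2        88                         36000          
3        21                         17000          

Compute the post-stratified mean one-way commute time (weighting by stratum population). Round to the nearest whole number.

82

Σ Nₕ·x̄ₕ = 93×74000 + 88×36000 + 21×17000
  = 6882000 + 3168000 + 357000 = 10407000
Σ Nₕ = 74000 + 36000 + 17000 = 127000
Overall mean = 10407000 / 127000 = 81.944882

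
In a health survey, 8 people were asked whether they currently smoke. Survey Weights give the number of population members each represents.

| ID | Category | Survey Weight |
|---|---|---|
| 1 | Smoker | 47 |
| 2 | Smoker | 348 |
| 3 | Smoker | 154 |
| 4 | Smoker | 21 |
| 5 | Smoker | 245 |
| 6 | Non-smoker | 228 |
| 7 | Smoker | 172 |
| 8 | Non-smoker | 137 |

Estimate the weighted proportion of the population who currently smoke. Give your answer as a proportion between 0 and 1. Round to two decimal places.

Sum of weights for 'Smoker' = 47 + 348 + 154 + 21 + 245 + 172 = 987
Total weight = 1352
Weighted proportion = 987 / 1352 = 0.73002959

0.73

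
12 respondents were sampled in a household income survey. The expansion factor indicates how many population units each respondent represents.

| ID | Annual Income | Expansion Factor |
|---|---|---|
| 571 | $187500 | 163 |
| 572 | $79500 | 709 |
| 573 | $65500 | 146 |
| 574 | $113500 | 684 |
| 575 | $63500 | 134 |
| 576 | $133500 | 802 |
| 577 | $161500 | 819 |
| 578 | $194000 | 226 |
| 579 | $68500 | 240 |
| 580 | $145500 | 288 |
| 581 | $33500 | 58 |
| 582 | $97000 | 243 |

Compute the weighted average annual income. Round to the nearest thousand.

Weighted sum = 187500×163 + 79500×709 + 65500×146 + 113500×684 + 63500×134 + 133500×802 + 161500×819 + 194000×226 + 68500×240 + 145500×288 + 33500×58 + 97000×243
  = 30562500 + 56365500 + 9563000 + 77634000 + 8509000 + 107067000 + 132268500 + 43844000 + 16440000 + 41904000 + 1943000 + 23571000 = 549671500
Sum of weights = 4512
Weighted mean = 549671500 / 4512 = 121824.36

122000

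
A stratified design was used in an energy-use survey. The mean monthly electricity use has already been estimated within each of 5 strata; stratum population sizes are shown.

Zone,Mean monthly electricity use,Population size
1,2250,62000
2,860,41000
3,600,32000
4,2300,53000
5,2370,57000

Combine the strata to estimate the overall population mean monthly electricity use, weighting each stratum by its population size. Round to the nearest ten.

Σ Nₕ·x̄ₕ = 2250×62000 + 860×41000 + 600×32000 + 2300×53000 + 2370×57000
  = 139500000 + 35260000 + 19200000 + 121900000 + 135090000 = 450950000
Σ Nₕ = 62000 + 41000 + 32000 + 53000 + 57000 = 245000
Overall mean = 450950000 / 245000 = 1840.6122

1840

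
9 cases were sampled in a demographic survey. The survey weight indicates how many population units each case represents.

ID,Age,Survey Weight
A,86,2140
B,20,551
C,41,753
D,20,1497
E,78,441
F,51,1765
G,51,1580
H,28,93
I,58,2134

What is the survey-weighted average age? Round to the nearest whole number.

Weighted sum = 86×2140 + 20×551 + 41×753 + 20×1497 + 78×441 + 51×1765 + 51×1580 + 28×93 + 58×2134
  = 184040 + 11020 + 30873 + 29940 + 34398 + 90015 + 80580 + 2604 + 123772 = 587242
Sum of weights = 2140 + 551 + 753 + 1497 + 441 + 1765 + 1580 + 93 + 2134 = 10954
Weighted mean = 587242 / 10954 = 53.609823

54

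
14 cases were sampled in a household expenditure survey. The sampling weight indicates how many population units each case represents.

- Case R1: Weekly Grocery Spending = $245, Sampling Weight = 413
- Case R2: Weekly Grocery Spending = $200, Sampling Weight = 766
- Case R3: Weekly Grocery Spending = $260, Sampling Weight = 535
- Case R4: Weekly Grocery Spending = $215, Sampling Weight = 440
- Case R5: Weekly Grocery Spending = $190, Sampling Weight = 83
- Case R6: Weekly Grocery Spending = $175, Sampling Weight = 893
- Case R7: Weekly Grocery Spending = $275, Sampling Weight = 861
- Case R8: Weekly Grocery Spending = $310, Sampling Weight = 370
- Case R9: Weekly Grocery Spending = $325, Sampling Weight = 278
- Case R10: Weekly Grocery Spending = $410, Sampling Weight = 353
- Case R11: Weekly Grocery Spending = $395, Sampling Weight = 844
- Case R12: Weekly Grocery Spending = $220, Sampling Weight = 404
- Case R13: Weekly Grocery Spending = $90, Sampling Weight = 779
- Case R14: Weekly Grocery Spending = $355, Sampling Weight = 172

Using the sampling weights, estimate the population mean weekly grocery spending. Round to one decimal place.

250.3

Weighted sum = 1800115
Sum of weights = 7191
Weighted mean = 1800115 / 7191 = 250.32888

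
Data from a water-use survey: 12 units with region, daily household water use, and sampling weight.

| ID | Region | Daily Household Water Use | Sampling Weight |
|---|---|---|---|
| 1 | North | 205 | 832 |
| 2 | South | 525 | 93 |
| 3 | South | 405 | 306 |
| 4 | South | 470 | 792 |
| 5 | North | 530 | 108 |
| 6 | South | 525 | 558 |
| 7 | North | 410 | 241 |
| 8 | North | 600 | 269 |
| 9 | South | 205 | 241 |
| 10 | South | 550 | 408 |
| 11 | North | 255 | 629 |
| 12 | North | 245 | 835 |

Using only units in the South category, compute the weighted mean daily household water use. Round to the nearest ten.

460

South rows: 2, 3, 4, 6, 9, 10
Weighted sum = 1111750
Sum of weights = 93 + 306 + 792 + 558 + 241 + 408 = 2398
Weighted mean = 1111750 / 2398 = 463.61551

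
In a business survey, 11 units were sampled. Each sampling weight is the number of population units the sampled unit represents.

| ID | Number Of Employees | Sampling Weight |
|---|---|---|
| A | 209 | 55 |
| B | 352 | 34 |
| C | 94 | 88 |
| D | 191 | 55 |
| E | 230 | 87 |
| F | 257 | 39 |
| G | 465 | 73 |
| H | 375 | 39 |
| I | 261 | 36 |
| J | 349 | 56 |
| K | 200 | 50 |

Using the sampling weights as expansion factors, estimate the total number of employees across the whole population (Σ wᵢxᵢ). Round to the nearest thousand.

160000

Weighted total = 209×55 + 352×34 + 94×88 + 191×55 + 230×87 + 257×39 + 465×73 + 375×39 + 261×36 + 349×56 + 200×50
  = 11495 + 11968 + 8272 + 10505 + 20010 + 10023 + 33945 + 14625 + 9396 + 19544 + 10000 = 159783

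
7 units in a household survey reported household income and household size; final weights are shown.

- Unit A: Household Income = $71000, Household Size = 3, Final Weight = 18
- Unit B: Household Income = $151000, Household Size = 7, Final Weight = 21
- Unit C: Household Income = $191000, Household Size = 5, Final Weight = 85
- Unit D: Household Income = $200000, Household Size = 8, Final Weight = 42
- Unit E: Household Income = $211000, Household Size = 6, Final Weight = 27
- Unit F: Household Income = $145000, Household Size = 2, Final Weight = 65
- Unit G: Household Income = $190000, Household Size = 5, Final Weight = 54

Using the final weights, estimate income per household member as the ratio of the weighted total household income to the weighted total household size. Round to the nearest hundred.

35700

Σ wᵢ·y = 71000×18 + 151000×21 + 191000×85 + 200000×42 + 211000×27 + 145000×65 + 190000×54
  = 1278000 + 3171000 + 16235000 + 8400000 + 5697000 + 9425000 + 10260000 = 54466000
Σ wᵢ·x = 3×18 + 7×21 + 5×85 + 8×42 + 6×27 + 2×65 + 5×54
  = 1524
Ratio = 54466000 / 1524 = 35738.845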